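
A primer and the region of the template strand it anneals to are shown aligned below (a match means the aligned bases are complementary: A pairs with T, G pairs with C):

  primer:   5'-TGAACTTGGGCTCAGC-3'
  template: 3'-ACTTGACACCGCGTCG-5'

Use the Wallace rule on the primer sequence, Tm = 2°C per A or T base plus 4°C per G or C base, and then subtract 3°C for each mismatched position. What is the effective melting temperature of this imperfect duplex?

41°C

Primer base counts: A=3, T=4, G=5, C=4 → A+T=7, G+C=9
Perfect-match Tm = 2(7) + 4(9) = 14 + 36 = 50°C
Mismatches (positions where the bases are not complementary): 3 (at positions 7, 8, 12)
Effective Tm = 50 − 3×3 = 50 − 9 = 41°C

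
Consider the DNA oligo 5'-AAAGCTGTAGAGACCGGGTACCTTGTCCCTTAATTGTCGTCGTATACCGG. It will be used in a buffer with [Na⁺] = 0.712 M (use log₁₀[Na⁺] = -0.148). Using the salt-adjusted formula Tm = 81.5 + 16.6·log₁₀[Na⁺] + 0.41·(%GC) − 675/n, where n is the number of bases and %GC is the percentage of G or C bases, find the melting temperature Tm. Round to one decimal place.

Length n = 50. Scanning the sequence gives T=14, C=12, A=11, G=13.
G+C = 25, so %GC = 25/50 × 100 = 50%
Salt term: 16.6 × (-0.148) = -2.457
GC term: 0.41 × 50 = 20.5; length term: −675/50 = −13.5
Tm = 81.5 + (-2.457) + 20.5 − 13.5 = 86.043 → 86.0°C

86.0°C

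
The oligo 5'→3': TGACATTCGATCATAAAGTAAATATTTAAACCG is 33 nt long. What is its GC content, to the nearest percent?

Counting bases: G=4, C=5, A=14, T=10
G+C = 4 + 5 = 9 out of 33 bases
%GC = 9/33 × 100 = 27.27% ≈ 27%

27%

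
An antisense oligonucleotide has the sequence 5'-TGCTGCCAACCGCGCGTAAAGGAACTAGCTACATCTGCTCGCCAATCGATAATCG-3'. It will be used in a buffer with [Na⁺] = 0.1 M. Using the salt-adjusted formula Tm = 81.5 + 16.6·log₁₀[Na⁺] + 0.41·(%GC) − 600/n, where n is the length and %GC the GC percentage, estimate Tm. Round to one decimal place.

75.6°C

Length n = 55. Scanning the sequence gives C=17, A=15, T=11, G=12.
G+C = 29, so %GC = 29/55 × 100 = 52.727%
Salt term: 16.6 × (-1) = -16.6
GC term: 0.41 × 52.727 = 21.618; length term: −600/55 = −10.909
Tm = 81.5 + (-16.6) + 21.618 − 10.909 = 75.609 → 75.6°C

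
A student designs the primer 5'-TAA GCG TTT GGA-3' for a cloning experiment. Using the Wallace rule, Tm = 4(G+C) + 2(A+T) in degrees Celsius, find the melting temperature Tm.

A=3, T=4, G=4, C=1
A+T = 7, G+C = 5
Tm = 2(7) + 4(5) = 14 + 20 = 34°C

34°C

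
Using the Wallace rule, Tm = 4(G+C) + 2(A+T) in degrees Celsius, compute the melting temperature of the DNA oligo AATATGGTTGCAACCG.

46°C

Base counts: C=3, G=4, A=5, T=4
AT pairs contribute 9, GC pairs contribute 7.
Tm = 4·7 + 2·9 = 28 + 18 = 46°C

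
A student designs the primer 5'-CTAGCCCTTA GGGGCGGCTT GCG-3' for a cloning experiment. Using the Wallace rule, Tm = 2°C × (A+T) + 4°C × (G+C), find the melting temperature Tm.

78°C

T=5, G=9, A=2, C=7
A+T = 7, G+C = 16
Tm = 2×7 + 4×16 = 78°C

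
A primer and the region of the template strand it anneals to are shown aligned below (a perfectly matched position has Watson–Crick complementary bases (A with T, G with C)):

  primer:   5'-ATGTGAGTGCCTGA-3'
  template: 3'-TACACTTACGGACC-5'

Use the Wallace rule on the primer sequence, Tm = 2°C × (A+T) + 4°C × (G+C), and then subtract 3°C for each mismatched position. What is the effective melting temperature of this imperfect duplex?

36°C

Primer base counts: A=3, T=4, G=5, C=2 → A+T=7, G+C=7
Perfect-match Tm = 2(7) + 4(7) = 14 + 28 = 42°C
Mismatches (positions where the bases are not complementary): 2 (at positions 7, 14)
Effective Tm = 42 − 2×3 = 42 − 6 = 36°C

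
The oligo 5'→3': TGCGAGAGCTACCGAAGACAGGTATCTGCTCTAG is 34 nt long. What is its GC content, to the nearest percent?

53%

Scanning the sequence gives C=8, T=7, A=9, G=10.
G+C = 10 + 8 = 18 out of 34 bases
%GC = 18/34 × 100 = 52.94% ≈ 53%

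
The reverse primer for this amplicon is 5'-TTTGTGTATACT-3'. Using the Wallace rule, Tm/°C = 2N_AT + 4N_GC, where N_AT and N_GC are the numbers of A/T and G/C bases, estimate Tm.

30°C

Counting bases: T=7, A=2, G=2, C=1
A+T = 9, G+C = 3
Tm = 2(9) + 4(3) = 18 + 12 = 30°C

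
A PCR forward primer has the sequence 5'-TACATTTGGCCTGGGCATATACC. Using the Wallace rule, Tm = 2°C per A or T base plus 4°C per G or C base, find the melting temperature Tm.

68°C

Counting bases: A=5, C=6, G=5, T=7
So N_AT = 12 and N_GC = 11.
Tm = 2(12) + 4(11) = 24 + 44 = 68°C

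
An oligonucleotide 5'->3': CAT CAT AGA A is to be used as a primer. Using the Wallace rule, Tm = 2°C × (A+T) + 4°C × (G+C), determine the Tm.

26°C

Base counts: T=2, C=2, G=1, A=5
So N_AT = 7 and N_GC = 3.
Tm = 2(7) + 4(3) = 14 + 12 = 26°C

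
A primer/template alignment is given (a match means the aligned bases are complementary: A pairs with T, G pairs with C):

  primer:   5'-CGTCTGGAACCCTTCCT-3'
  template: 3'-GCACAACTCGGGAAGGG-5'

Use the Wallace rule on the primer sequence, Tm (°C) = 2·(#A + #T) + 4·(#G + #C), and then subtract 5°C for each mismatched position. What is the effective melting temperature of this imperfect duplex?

34°C

Primer base counts: A=2, T=5, G=3, C=7 → A+T=7, G+C=10
Perfect-match Tm = 2(7) + 4(10) = 14 + 40 = 54°C
Mismatches (positions where the bases are not complementary): 4 (at positions 4, 6, 9, 17)
Effective Tm = 54 − 4×5 = 54 − 20 = 34°C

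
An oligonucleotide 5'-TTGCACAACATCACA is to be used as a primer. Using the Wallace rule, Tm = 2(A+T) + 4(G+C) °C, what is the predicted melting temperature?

42°C

C=5, T=3, G=1, A=6
A+T = 9, G+C = 6
Tm = 4·6 + 2·9 = 24 + 18 = 42°C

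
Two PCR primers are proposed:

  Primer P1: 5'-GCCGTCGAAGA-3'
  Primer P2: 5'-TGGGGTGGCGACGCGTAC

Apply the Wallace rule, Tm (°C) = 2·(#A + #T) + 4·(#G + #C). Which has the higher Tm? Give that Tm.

Primer P1: A+T=4, G+C=7 → Tm = 2(4)+4(7) = 36°C
Primer P2: A+T=5, G+C=13 → Tm = 2(5)+4(13) = 62°C
36°C vs 62°C → primer P2 is higher.

Primer P2, 62°C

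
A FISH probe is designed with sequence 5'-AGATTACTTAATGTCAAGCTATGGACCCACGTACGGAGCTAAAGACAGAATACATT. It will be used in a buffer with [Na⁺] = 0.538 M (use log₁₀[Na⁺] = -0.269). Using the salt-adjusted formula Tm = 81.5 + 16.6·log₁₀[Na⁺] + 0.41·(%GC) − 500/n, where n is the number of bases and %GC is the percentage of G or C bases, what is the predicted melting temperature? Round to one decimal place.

84.2°C

Length n = 56. Base counts: A=21, T=13, G=11, C=11
G+C = 22, so %GC = 22/56 × 100 = 39.286%
Salt term: 16.6 × (-0.269) = -4.465
GC term: 0.41 × 39.286 = 16.107; length term: −500/56 = −8.929
Tm = 81.5 + (-4.465) + 16.107 − 8.929 = 84.213 → 84.2°C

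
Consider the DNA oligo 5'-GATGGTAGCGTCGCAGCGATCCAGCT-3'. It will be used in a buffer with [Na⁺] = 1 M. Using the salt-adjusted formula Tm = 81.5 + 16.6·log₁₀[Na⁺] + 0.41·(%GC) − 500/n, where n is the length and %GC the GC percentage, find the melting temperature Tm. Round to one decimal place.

Length n = 26. Base counts: A=5, C=7, G=9, T=5
G+C = 16, so %GC = 16/26 × 100 = 61.538%
Salt term: 16.6 × (0) = 0
GC term: 0.41 × 61.538 = 25.231; length term: −500/26 = −19.231
Tm = 81.5 + (0) + 25.231 − 19.231 = 87.5 → 87.5°C

87.5°C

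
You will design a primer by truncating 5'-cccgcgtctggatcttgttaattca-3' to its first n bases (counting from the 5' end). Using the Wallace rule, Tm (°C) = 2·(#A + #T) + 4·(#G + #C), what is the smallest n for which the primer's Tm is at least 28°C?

n = 8

First 7 bases: CCCGCGT → Tm = 26°C (< 28°C)
First 8 bases: CCCGCGTC → Tm = 30°C (≥ 28°C)
Each additional base adds 2°C (A/T) or 4°C (G/C), so Tm is non-decreasing in n; n = 8 is the first length to reach 28°C.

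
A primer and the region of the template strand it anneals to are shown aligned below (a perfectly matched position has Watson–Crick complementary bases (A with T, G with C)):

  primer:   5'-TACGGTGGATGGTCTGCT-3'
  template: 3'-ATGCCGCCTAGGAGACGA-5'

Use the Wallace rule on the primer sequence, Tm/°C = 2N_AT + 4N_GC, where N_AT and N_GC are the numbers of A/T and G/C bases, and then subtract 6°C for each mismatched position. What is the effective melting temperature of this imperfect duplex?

Primer base counts: A=2, T=6, G=7, C=3 → A+T=8, G+C=10
Perfect-match Tm = 2(8) + 4(10) = 16 + 40 = 56°C
Mismatches (positions where the bases are not complementary): 3 (at positions 6, 11, 12)
Effective Tm = 56 − 3×6 = 56 − 18 = 38°C

38°C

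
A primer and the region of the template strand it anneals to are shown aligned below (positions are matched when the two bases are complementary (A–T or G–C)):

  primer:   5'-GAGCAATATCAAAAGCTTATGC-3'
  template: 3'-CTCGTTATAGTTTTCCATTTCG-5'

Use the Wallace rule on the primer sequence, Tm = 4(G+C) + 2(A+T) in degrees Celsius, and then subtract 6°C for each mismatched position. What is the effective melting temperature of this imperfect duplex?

Primer base counts: A=9, T=5, G=4, C=4 → A+T=14, G+C=8
Perfect-match Tm = 2(14) + 4(8) = 28 + 32 = 60°C
Mismatches (positions where the bases are not complementary): 3 (at positions 16, 18, 20)
Effective Tm = 60 − 3×6 = 60 − 18 = 42°C

42°C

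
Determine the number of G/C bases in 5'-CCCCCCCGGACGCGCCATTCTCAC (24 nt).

T=3, A=3, C=14, G=4
Total G or C: 4 + 14 = 18

18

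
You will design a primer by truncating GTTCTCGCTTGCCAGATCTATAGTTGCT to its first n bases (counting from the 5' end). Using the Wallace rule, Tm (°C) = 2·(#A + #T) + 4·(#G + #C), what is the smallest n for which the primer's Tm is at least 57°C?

n = 19

First 18 bases: GTTCTCGCTTGCCAGATC → Tm = 56°C (< 57°C)
First 19 bases: GTTCTCGCTTGCCAGATCT → Tm = 58°C (≥ 57°C)
Each additional base adds 2°C (A/T) or 4°C (G/C), so Tm is non-decreasing in n; n = 19 is the first length to reach 57°C.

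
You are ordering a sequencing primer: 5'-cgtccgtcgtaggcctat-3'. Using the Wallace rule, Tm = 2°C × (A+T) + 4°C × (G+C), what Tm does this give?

58°C

Counting bases: G=5, T=5, A=2, C=6
AT pairs contribute 7, GC pairs contribute 11.
Tm = 2(7) + 4(11) = 14 + 44 = 58°C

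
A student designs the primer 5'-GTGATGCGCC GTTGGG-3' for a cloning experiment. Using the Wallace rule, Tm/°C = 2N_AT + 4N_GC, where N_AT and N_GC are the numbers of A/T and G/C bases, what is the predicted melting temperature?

Counting bases: T=4, A=1, C=3, G=8
A+T = 5, G+C = 11
Tm = 2(5) + 4(11) = 10 + 44 = 54°C

54°C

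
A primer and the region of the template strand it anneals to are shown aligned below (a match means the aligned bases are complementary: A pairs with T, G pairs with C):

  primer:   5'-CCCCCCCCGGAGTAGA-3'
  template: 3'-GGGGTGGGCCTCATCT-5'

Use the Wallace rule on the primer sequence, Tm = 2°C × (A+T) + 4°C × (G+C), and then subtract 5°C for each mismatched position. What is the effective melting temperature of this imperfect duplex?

51°C

Primer base counts: A=3, T=1, G=4, C=8 → A+T=4, G+C=12
Perfect-match Tm = 2(4) + 4(12) = 8 + 48 = 56°C
Mismatches (positions where the bases are not complementary): 1 (at position 5)
Effective Tm = 56 − 1×5 = 56 − 5 = 51°C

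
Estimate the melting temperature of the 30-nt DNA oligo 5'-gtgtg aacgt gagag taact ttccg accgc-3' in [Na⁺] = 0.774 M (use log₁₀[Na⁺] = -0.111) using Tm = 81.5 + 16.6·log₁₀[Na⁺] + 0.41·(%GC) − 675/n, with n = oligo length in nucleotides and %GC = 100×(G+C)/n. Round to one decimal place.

79.0°C

Length n = 30. Counting bases: C=7, T=7, G=9, A=7
G+C = 16, so %GC = 16/30 × 100 = 53.333%
Salt term: 16.6 × (-0.111) = -1.843
GC term: 0.41 × 53.333 = 21.867; length term: −675/30 = −22.5
Tm = 81.5 + (-1.843) + 21.867 − 22.5 = 79.024 → 79.0°C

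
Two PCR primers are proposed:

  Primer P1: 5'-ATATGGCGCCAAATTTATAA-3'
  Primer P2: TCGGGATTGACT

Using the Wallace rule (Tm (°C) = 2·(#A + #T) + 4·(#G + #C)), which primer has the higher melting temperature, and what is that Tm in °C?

Primer P1: A+T=14, G+C=6 → Tm = 2(14)+4(6) = 52°C
Primer P2: A+T=6, G+C=6 → Tm = 2(6)+4(6) = 36°C
52°C vs 36°C → primer P1 is higher.

Primer P1, 52°C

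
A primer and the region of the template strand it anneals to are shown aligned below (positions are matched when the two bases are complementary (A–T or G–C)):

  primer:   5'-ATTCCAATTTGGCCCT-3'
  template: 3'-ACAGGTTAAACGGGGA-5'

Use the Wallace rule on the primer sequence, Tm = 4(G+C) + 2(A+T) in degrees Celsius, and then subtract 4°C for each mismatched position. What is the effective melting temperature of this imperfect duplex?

Primer base counts: A=3, T=6, G=2, C=5 → A+T=9, G+C=7
Perfect-match Tm = 2(9) + 4(7) = 18 + 28 = 46°C
Mismatches (positions where the bases are not complementary): 3 (at positions 1, 2, 12)
Effective Tm = 46 − 3×4 = 46 − 12 = 34°C

34°C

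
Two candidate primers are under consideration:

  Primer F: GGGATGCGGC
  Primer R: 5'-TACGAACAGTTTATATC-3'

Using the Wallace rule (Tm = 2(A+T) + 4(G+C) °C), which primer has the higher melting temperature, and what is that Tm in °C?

Primer R, 44°C

Primer F: A+T=2, G+C=8 → Tm = 2(2)+4(8) = 36°C
Primer R: A+T=12, G+C=5 → Tm = 2(12)+4(5) = 44°C
36°C vs 44°C → primer R is higher.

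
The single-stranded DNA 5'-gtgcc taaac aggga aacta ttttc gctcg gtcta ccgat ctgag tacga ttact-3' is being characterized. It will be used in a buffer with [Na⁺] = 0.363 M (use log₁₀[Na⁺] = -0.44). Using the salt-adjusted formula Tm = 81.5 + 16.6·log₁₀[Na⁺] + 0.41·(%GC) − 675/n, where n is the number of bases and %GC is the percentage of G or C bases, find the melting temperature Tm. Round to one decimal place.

Length n = 55. Scanning the sequence gives C=13, T=16, A=14, G=12.
G+C = 25, so %GC = 25/55 × 100 = 45.455%
Salt term: 16.6 × (-0.44) = -7.304
GC term: 0.41 × 45.455 = 18.637; length term: −675/55 = −12.273
Tm = 81.5 + (-7.304) + 18.637 − 12.273 = 80.56 → 80.6°C

80.6°C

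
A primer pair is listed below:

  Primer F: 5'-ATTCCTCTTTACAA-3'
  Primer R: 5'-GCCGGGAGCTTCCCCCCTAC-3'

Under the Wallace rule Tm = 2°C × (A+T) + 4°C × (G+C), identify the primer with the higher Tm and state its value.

Primer F: A+T=10, G+C=4 → Tm = 2(10)+4(4) = 36°C
Primer R: A+T=5, G+C=15 → Tm = 2(5)+4(15) = 70°C
36°C vs 70°C → primer R is higher.

Primer R, 70°C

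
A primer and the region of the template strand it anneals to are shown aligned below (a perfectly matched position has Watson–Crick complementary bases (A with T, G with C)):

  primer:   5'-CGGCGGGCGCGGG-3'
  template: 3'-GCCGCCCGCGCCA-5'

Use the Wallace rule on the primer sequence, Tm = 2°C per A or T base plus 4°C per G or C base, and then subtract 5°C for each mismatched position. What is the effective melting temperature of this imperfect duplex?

47°C

Primer base counts: A=0, T=0, G=9, C=4 → A+T=0, G+C=13
Perfect-match Tm = 2(0) + 4(13) = 0 + 52 = 52°C
Mismatches (positions where the bases are not complementary): 1 (at position 13)
Effective Tm = 52 − 1×5 = 52 − 5 = 47°C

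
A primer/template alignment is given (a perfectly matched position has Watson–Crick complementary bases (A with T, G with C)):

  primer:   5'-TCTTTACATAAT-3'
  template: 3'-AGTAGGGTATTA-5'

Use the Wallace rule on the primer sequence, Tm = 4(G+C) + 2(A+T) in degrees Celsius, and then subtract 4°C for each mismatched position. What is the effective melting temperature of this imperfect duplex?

16°C

Primer base counts: A=4, T=6, G=0, C=2 → A+T=10, G+C=2
Perfect-match Tm = 2(10) + 4(2) = 20 + 8 = 28°C
Mismatches (positions where the bases are not complementary): 3 (at positions 3, 5, 6)
Effective Tm = 28 − 3×4 = 28 − 12 = 16°C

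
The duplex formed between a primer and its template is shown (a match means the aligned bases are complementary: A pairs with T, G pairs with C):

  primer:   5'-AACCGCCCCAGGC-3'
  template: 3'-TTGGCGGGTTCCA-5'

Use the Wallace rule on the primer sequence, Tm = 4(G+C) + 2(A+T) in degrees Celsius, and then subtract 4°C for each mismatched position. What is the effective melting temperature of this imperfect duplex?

Primer base counts: A=3, T=0, G=3, C=7 → A+T=3, G+C=10
Perfect-match Tm = 2(3) + 4(10) = 6 + 40 = 46°C
Mismatches (positions where the bases are not complementary): 2 (at positions 9, 13)
Effective Tm = 46 − 2×4 = 46 − 8 = 38°C

38°C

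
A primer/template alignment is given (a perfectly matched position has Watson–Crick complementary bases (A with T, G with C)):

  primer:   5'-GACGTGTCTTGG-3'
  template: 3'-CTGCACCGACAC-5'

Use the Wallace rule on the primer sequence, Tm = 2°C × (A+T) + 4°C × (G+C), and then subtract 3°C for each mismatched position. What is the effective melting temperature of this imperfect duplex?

29°C

Primer base counts: A=1, T=4, G=5, C=2 → A+T=5, G+C=7
Perfect-match Tm = 2(5) + 4(7) = 10 + 28 = 38°C
Mismatches (positions where the bases are not complementary): 3 (at positions 7, 10, 11)
Effective Tm = 38 − 3×3 = 38 − 9 = 29°C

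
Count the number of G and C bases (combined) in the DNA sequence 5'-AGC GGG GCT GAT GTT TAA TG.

10

G=8, C=2, T=6, A=4
G+C = 8 + 2 = 10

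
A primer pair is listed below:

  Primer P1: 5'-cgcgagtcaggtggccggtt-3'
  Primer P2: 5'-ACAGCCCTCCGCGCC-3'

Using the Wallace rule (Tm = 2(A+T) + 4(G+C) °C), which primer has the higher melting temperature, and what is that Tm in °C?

Primer P1: A+T=6, G+C=14 → Tm = 2(6)+4(14) = 68°C
Primer P2: A+T=3, G+C=12 → Tm = 2(3)+4(12) = 54°C
68°C vs 54°C → primer P1 is higher.

Primer P1, 68°C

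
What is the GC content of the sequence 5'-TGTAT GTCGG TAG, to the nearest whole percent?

Counting bases: T=5, A=2, G=5, C=1
G+C = 5 + 1 = 6 out of 13 bases
%GC = 6/13 × 100 = 46.15% ≈ 46%

46%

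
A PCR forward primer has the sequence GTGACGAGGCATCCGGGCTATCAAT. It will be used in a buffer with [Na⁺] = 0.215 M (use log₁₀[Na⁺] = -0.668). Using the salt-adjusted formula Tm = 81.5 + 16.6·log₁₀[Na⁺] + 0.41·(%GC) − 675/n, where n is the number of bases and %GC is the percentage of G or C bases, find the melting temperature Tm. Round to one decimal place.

66.4°C

Length n = 25. Scanning the sequence gives A=6, G=8, T=5, C=6.
G+C = 14, so %GC = 14/25 × 100 = 56%
Salt term: 16.6 × (-0.668) = -11.089
GC term: 0.41 × 56 = 22.96; length term: −675/25 = −27
Tm = 81.5 + (-11.089) + 22.96 − 27 = 66.371 → 66.4°C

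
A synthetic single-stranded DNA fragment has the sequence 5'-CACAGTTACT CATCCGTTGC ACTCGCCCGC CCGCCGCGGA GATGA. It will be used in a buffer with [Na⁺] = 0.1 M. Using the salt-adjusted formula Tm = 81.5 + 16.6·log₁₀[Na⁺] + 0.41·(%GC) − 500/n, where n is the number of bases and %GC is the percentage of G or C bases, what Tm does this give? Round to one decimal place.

80.2°C

Length n = 45. Scanning the sequence gives A=8, G=11, C=18, T=8.
G+C = 29, so %GC = 29/45 × 100 = 64.444%
Salt term: 16.6 × (-1) = -16.6
GC term: 0.41 × 64.444 = 26.422; length term: −500/45 = −11.111
Tm = 81.5 + (-16.6) + 26.422 − 11.111 = 80.211 → 80.2°C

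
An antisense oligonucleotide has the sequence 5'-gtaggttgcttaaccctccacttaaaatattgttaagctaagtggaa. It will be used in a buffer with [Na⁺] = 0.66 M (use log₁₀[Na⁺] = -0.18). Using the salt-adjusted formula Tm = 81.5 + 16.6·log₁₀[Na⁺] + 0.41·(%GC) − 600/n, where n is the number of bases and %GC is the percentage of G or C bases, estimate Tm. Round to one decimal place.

80.6°C

Length n = 47. Scanning the sequence gives G=9, C=8, T=15, A=15.
G+C = 17, so %GC = 17/47 × 100 = 36.17%
Salt term: 16.6 × (-0.18) = -2.988
GC term: 0.41 × 36.17 = 14.83; length term: −600/47 = −12.766
Tm = 81.5 + (-2.988) + 14.83 − 12.766 = 80.576 → 80.6°C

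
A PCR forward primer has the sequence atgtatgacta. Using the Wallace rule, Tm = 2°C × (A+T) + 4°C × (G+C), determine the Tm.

T=4, C=1, G=2, A=4
AT pairs contribute 8, GC pairs contribute 3.
Tm = 4·3 + 2·8 = 12 + 16 = 28°C

28°C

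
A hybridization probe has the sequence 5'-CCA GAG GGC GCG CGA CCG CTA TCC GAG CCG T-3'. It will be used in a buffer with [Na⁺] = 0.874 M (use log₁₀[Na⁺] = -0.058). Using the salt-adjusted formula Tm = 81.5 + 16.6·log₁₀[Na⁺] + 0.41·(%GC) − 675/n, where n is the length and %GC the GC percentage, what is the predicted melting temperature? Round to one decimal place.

Length n = 31. Counting bases: T=3, A=5, G=11, C=12
G+C = 23, so %GC = 23/31 × 100 = 74.194%
Salt term: 16.6 × (-0.058) = -0.963
GC term: 0.41 × 74.194 = 30.42; length term: −675/31 = −21.774
Tm = 81.5 + (-0.963) + 30.42 − 21.774 = 89.183 → 89.2°C

89.2°C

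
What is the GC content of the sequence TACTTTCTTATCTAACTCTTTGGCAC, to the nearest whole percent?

35%

Counting bases: G=2, A=5, C=7, T=12
G+C = 2 + 7 = 9 out of 26 bases
%GC = 9/26 × 100 = 34.62% ≈ 35%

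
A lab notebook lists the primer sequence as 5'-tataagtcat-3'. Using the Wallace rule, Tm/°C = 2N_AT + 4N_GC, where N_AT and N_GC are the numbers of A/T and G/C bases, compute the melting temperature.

Counting bases: A=4, T=4, C=1, G=1
So N_AT = 8 and N_GC = 2.
Tm = 2×8 + 4×2 = 24°C

24°C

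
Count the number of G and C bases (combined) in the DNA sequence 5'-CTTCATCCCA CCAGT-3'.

8

A=3, C=7, G=1, T=4
G+C = 1 + 7 = 8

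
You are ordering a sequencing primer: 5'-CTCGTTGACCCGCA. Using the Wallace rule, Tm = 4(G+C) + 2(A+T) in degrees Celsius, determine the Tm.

46°C

G=3, A=2, T=3, C=6
AT pairs contribute 5, GC pairs contribute 9.
Tm = 2×5 + 4×9 = 46°C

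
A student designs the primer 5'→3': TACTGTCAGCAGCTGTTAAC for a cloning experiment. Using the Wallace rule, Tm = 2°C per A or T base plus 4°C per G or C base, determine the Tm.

Scanning the sequence gives A=5, T=6, G=4, C=5.
AT pairs contribute 11, GC pairs contribute 9.
Tm = 4·9 + 2·11 = 36 + 22 = 58°C

58°C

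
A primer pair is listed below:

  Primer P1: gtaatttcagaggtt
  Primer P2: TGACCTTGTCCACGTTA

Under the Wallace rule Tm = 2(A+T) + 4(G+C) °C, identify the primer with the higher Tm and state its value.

Primer P1: A+T=10, G+C=5 → Tm = 2(10)+4(5) = 40°C
Primer P2: A+T=9, G+C=8 → Tm = 2(9)+4(8) = 50°C
40°C vs 50°C → primer P2 is higher.

Primer P2, 50°C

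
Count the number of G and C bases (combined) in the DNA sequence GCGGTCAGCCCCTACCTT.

12

G=4, C=8, T=4, A=2
Total G or C: 4 + 8 = 12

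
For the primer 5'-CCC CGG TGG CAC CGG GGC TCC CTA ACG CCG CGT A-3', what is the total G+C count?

Scanning the sequence gives C=15, G=11, A=4, T=4.
Total G or C: 11 + 15 = 26

26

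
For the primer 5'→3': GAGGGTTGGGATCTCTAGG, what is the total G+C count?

Counting bases: T=5, G=9, C=2, A=3
G+C = 9 + 2 = 11

11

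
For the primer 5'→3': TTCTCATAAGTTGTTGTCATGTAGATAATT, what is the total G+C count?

C=3, T=14, G=5, A=8
G+C = 5 + 3 = 8

8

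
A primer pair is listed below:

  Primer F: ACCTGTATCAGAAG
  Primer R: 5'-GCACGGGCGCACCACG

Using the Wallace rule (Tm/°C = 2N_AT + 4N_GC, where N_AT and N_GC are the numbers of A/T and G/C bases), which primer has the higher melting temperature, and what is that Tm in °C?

Primer R, 58°C

Primer F: A+T=8, G+C=6 → Tm = 2(8)+4(6) = 40°C
Primer R: A+T=3, G+C=13 → Tm = 2(3)+4(13) = 58°C
40°C vs 58°C → primer R is higher.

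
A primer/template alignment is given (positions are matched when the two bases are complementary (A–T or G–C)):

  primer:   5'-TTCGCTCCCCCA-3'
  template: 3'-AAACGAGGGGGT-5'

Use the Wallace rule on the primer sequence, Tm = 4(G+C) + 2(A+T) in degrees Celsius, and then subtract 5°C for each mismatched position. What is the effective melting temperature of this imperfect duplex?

35°C

Primer base counts: A=1, T=3, G=1, C=7 → A+T=4, G+C=8
Perfect-match Tm = 2(4) + 4(8) = 8 + 32 = 40°C
Mismatches (positions where the bases are not complementary): 1 (at position 3)
Effective Tm = 40 − 1×5 = 40 − 5 = 35°C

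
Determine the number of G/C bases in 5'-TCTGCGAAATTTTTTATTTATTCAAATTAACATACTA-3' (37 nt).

Counting bases: C=5, G=2, T=17, A=13
G+C = 2 + 5 = 7

7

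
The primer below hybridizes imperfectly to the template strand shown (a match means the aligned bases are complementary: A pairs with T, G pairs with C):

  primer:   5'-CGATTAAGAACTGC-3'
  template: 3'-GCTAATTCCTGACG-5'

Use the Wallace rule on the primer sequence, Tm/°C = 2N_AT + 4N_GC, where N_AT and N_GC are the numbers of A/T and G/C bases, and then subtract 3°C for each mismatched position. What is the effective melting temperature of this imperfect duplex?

Primer base counts: A=5, T=3, G=3, C=3 → A+T=8, G+C=6
Perfect-match Tm = 2(8) + 4(6) = 16 + 24 = 40°C
Mismatches (positions where the bases are not complementary): 1 (at position 9)
Effective Tm = 40 − 1×3 = 40 − 3 = 37°C

37°C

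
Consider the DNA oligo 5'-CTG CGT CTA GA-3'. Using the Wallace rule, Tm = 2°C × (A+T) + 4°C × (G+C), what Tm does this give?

Base counts: T=3, G=3, A=2, C=3
A+T = 5, G+C = 6
Tm = 2×5 + 4×6 = 34°C

34°C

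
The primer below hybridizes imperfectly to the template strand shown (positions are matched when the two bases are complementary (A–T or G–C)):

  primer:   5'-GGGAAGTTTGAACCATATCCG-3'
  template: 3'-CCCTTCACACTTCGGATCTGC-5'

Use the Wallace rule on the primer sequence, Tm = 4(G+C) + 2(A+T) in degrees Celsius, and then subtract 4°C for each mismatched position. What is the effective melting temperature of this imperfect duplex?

42°C

Primer base counts: A=6, T=5, G=6, C=4 → A+T=11, G+C=10
Perfect-match Tm = 2(11) + 4(10) = 22 + 40 = 62°C
Mismatches (positions where the bases are not complementary): 5 (at positions 8, 13, 15, 18, 19)
Effective Tm = 62 − 5×4 = 62 − 20 = 42°C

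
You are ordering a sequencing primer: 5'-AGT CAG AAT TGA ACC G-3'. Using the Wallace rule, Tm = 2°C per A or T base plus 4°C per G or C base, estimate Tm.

46°C

Scanning the sequence gives G=4, C=3, T=3, A=6.
A+T = 9, G+C = 7
Tm = 4·7 + 2·9 = 28 + 18 = 46°C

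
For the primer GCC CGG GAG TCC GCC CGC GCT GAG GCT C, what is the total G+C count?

Scanning the sequence gives A=2, T=3, G=11, C=12.
Total G or C: 11 + 12 = 23

23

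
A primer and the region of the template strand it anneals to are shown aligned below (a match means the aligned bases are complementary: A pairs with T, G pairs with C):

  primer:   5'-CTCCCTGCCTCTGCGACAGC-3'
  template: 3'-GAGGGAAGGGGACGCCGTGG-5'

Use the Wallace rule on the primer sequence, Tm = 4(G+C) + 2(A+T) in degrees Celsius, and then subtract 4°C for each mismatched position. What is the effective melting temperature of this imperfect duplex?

52°C

Primer base counts: A=2, T=4, G=4, C=10 → A+T=6, G+C=14
Perfect-match Tm = 2(6) + 4(14) = 12 + 56 = 68°C
Mismatches (positions where the bases are not complementary): 4 (at positions 7, 10, 16, 19)
Effective Tm = 68 − 4×4 = 68 − 16 = 52°C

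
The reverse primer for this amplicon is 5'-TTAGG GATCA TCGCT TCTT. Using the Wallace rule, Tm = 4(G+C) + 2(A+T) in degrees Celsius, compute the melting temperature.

54°C

Scanning the sequence gives C=4, T=8, G=4, A=3.
A+T = 11, G+C = 8
Tm = 2×11 + 4×8 = 54°C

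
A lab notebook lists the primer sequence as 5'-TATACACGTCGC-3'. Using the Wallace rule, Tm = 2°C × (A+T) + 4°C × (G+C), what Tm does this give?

Base counts: C=4, A=3, G=2, T=3
So N_AT = 6 and N_GC = 6.
Tm = 2(6) + 4(6) = 12 + 24 = 36°C

36°C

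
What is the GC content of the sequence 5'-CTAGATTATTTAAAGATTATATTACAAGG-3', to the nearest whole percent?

21%

Scanning the sequence gives T=11, A=12, G=4, C=2.
G+C = 4 + 2 = 6 out of 29 bases
%GC = 6/29 × 100 = 20.69% ≈ 21%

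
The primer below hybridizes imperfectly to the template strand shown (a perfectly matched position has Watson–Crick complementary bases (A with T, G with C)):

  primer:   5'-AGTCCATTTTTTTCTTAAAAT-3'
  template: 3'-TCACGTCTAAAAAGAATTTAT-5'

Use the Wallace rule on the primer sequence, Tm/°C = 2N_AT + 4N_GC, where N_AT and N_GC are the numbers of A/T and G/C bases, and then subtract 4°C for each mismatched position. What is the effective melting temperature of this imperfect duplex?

Primer base counts: A=6, T=11, G=1, C=3 → A+T=17, G+C=4
Perfect-match Tm = 2(17) + 4(4) = 34 + 16 = 50°C
Mismatches (positions where the bases are not complementary): 5 (at positions 4, 7, 8, 20, 21)
Effective Tm = 50 − 5×4 = 50 − 20 = 30°C

30°C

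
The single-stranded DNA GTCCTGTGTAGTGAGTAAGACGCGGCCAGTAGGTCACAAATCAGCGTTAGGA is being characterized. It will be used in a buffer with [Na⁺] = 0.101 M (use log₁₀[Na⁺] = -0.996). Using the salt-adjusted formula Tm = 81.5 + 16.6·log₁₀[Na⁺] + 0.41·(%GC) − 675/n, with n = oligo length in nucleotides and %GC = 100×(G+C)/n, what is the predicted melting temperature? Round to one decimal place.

73.3°C

Length n = 52. C=10, G=17, A=14, T=11
G+C = 27, so %GC = 27/52 × 100 = 51.923%
Salt term: 16.6 × (-0.996) = -16.534
GC term: 0.41 × 51.923 = 21.288; length term: −675/52 = −12.981
Tm = 81.5 + (-16.534) + 21.288 − 12.981 = 73.273 → 73.3°C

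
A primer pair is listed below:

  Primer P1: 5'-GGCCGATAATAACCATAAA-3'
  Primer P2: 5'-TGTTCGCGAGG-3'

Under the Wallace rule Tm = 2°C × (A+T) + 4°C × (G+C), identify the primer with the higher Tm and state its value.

Primer P1, 52°C

Primer P1: A+T=12, G+C=7 → Tm = 2(12)+4(7) = 52°C
Primer P2: A+T=4, G+C=7 → Tm = 2(4)+4(7) = 36°C
52°C vs 36°C → primer P1 is higher.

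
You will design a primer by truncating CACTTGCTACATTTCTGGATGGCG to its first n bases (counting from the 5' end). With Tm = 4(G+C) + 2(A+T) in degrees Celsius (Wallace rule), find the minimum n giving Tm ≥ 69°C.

First 23 bases: CACTTGCTACATTTCTGGATGGC → Tm = 68°C (< 69°C)
First 24 bases: CACTTGCTACATTTCTGGATGGCG → Tm = 72°C (≥ 69°C)
Each additional base adds 2°C (A/T) or 4°C (G/C), so Tm is non-decreasing in n; n = 24 is the first length to reach 69°C.

n = 24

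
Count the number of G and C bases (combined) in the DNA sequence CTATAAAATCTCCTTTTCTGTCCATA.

T=11, C=7, A=7, G=1
Total G or C: 1 + 7 = 8

8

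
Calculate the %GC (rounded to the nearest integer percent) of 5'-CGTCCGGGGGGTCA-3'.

79%

C=4, G=7, A=1, T=2
G+C = 7 + 4 = 11 out of 14 bases
%GC = 11/14 × 100 = 78.57% ≈ 79%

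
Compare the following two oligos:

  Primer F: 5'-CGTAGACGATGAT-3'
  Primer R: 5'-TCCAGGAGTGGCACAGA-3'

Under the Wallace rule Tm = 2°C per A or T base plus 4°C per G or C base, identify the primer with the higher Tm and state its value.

Primer F: A+T=7, G+C=6 → Tm = 2(7)+4(6) = 38°C
Primer R: A+T=7, G+C=10 → Tm = 2(7)+4(10) = 54°C
38°C vs 54°C → primer R is higher.

Primer R, 54°C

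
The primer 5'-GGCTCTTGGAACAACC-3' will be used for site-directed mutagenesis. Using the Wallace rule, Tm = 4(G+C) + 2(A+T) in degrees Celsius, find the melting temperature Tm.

A=4, C=5, T=3, G=4
A+T = 7, G+C = 9
Tm = 2(7) + 4(9) = 14 + 36 = 50°C

50°C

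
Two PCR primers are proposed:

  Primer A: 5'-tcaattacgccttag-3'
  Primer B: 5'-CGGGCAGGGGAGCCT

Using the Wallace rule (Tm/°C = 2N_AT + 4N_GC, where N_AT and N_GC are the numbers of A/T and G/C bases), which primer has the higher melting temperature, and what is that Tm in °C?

Primer B, 54°C

Primer A: A+T=9, G+C=6 → Tm = 2(9)+4(6) = 42°C
Primer B: A+T=3, G+C=12 → Tm = 2(3)+4(12) = 54°C
42°C vs 54°C → primer B is higher.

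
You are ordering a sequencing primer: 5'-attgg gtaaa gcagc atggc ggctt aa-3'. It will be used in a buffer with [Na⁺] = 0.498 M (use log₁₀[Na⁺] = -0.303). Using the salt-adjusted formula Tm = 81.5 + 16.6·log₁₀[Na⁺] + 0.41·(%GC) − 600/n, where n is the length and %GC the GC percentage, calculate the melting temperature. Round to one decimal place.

74.0°C

Length n = 27. Scanning the sequence gives C=4, G=9, T=6, A=8.
G+C = 13, so %GC = 13/27 × 100 = 48.148%
Salt term: 16.6 × (-0.303) = -5.03
GC term: 0.41 × 48.148 = 19.741; length term: −600/27 = −22.222
Tm = 81.5 + (-5.03) + 19.741 − 22.222 = 73.989 → 74.0°C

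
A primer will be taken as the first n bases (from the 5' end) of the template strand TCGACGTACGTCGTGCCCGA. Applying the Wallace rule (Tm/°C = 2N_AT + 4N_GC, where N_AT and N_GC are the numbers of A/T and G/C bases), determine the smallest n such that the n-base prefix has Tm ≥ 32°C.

n = 10

First 9 bases: TCGACGTAC → Tm = 28°C (< 32°C)
First 10 bases: TCGACGTACG → Tm = 32°C (≥ 32°C)
Since every base adds ≥2°C, Tm only increases with n, so the threshold is first crossed at n = 10.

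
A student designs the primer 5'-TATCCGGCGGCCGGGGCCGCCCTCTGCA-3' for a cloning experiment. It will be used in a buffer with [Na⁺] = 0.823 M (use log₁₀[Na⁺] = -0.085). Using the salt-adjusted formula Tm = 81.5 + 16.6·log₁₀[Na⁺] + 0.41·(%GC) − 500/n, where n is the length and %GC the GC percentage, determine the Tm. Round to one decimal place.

Length n = 28. T=4, C=12, A=2, G=10
G+C = 22, so %GC = 22/28 × 100 = 78.571%
Salt term: 16.6 × (-0.085) = -1.411
GC term: 0.41 × 78.571 = 32.214; length term: −500/28 = −17.857
Tm = 81.5 + (-1.411) + 32.214 − 17.857 = 94.446 → 94.4°C

94.4°C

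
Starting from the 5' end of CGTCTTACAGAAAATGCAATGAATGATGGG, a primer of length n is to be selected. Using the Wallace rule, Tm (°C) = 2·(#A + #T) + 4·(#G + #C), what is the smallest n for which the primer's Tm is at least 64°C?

First 23 bases: CGTCTTACAGAAAATGCAATGAA → Tm = 62°C (< 64°C)
First 24 bases: CGTCTTACAGAAAATGCAATGAAT → Tm = 64°C (≥ 64°C)
Each additional base adds 2°C (A/T) or 4°C (G/C), so Tm is non-decreasing in n; n = 24 is the first length to reach 64°C.

n = 24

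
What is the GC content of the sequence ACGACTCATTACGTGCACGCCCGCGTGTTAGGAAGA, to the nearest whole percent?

56%

Scanning the sequence gives G=10, T=7, A=9, C=10.
G+C = 10 + 10 = 20 out of 36 bases
%GC = 20/36 × 100 = 55.56% ≈ 56%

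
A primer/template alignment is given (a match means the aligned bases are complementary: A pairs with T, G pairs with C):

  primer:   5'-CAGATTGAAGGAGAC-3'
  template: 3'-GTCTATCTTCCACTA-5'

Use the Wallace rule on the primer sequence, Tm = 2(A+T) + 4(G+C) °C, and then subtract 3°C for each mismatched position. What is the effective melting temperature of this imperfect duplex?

35°C

Primer base counts: A=6, T=2, G=5, C=2 → A+T=8, G+C=7
Perfect-match Tm = 2(8) + 4(7) = 16 + 28 = 44°C
Mismatches (positions where the bases are not complementary): 3 (at positions 6, 12, 15)
Effective Tm = 44 − 3×3 = 44 − 9 = 35°C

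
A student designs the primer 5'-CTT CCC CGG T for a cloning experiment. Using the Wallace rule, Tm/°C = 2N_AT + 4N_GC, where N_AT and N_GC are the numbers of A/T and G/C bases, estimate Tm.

Counting bases: C=5, G=2, A=0, T=3
AT pairs contribute 3, GC pairs contribute 7.
Tm = 4·7 + 2·3 = 28 + 6 = 34°C

34°C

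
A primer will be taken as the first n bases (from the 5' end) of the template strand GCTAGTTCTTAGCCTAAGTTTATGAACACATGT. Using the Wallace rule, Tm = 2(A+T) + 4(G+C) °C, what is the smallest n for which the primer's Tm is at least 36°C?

First 12 bases: GCTAGTTCTTAG → Tm = 34°C (< 36°C)
First 13 bases: GCTAGTTCTTAGC → Tm = 38°C (≥ 36°C)
Each additional base adds 2°C (A/T) or 4°C (G/C), so Tm is non-decreasing in n; n = 13 is the first length to reach 36°C.

n = 13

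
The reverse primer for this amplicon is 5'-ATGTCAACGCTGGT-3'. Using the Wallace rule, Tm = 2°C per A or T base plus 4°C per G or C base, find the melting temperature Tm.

42°C

Base counts: C=3, G=4, A=3, T=4
So N_AT = 7 and N_GC = 7.
Tm = 2(7) + 4(7) = 14 + 28 = 42°C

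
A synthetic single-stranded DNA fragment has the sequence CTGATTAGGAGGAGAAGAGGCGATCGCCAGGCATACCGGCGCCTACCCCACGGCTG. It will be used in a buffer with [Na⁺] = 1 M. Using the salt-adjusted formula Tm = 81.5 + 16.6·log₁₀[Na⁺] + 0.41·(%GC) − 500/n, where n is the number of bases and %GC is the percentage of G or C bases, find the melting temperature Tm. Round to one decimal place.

98.9°C

Length n = 56. C=17, T=7, A=13, G=19
G+C = 36, so %GC = 36/56 × 100 = 64.286%
Salt term: 16.6 × (0) = 0
GC term: 0.41 × 64.286 = 26.357; length term: −500/56 = −8.929
Tm = 81.5 + (0) + 26.357 − 8.929 = 98.928 → 98.9°C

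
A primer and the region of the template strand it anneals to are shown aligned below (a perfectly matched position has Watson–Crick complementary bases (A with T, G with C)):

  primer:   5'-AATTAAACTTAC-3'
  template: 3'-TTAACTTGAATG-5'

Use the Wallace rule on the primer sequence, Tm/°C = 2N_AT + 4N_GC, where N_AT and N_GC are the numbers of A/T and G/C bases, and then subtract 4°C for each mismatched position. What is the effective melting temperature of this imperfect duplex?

Primer base counts: A=6, T=4, G=0, C=2 → A+T=10, G+C=2
Perfect-match Tm = 2(10) + 4(2) = 20 + 8 = 28°C
Mismatches (positions where the bases are not complementary): 1 (at position 5)
Effective Tm = 28 − 1×4 = 28 − 4 = 24°C

24°C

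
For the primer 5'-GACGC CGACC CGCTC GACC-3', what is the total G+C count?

Scanning the sequence gives C=10, A=3, G=5, T=1.
Total G or C: 5 + 10 = 15

15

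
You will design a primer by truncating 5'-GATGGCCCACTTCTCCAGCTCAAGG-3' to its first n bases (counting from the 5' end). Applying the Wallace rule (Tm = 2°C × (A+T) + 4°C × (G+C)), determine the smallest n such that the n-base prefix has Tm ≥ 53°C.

First 16 bases: GATGGCCCACTTCTCC → Tm = 52°C (< 53°C)
First 17 bases: GATGGCCCACTTCTCCA → Tm = 54°C (≥ 53°C)
Each additional base adds 2°C (A/T) or 4°C (G/C), so Tm is non-decreasing in n; n = 17 is the first length to reach 53°C.

n = 17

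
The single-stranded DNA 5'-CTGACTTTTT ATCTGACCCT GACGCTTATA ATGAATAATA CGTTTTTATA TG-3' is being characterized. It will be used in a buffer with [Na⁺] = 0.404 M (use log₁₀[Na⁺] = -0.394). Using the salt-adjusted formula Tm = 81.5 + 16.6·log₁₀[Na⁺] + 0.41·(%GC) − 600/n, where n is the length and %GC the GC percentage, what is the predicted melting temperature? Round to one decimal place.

76.0°C

Length n = 52. Counting bases: C=9, T=22, G=7, A=14
G+C = 16, so %GC = 16/52 × 100 = 30.769%
Salt term: 16.6 × (-0.394) = -6.54
GC term: 0.41 × 30.769 = 12.615; length term: −600/52 = −11.538
Tm = 81.5 + (-6.54) + 12.615 − 11.538 = 76.037 → 76.0°C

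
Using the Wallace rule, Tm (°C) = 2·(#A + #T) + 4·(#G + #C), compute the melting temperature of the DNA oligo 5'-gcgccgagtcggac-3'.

50°C

Base counts: A=2, T=1, C=5, G=6
So N_AT = 3 and N_GC = 11.
Tm = 2×3 + 4×11 = 50°C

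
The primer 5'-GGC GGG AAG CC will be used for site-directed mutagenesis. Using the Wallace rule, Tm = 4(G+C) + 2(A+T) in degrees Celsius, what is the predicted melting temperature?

40°C

Scanning the sequence gives G=6, C=3, A=2, T=0.
So N_AT = 2 and N_GC = 9.
Tm = 2(2) + 4(9) = 4 + 36 = 40°C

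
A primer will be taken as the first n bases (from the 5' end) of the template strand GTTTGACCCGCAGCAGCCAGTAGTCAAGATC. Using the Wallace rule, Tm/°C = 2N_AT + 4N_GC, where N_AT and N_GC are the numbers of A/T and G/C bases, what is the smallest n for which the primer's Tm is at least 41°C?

n = 13

First 12 bases: GTTTGACCCGCA → Tm = 38°C (< 41°C)
First 13 bases: GTTTGACCCGCAG → Tm = 42°C (≥ 41°C)
Since every base adds ≥2°C, Tm only increases with n, so the threshold is first crossed at n = 13.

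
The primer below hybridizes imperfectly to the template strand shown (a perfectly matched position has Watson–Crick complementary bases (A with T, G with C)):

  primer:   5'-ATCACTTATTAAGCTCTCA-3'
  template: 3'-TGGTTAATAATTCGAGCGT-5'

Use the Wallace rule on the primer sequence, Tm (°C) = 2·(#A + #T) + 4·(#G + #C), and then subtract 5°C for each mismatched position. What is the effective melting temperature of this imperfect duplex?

35°C

Primer base counts: A=6, T=7, G=1, C=5 → A+T=13, G+C=6
Perfect-match Tm = 2(13) + 4(6) = 26 + 24 = 50°C
Mismatches (positions where the bases are not complementary): 3 (at positions 2, 5, 17)
Effective Tm = 50 − 3×5 = 50 − 15 = 35°C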